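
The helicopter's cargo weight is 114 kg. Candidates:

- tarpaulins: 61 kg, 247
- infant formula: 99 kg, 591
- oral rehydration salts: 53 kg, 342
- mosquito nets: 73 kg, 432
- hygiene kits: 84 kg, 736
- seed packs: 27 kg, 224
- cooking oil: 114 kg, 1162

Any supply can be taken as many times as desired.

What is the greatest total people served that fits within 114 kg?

By people served per kg: cooking oil 10.19, hygiene kits 8.76, seed packs 8.30, oral rehydration salts 6.45 lead.
The ratio ordering already packs tightly: cooking oil, 114 kg, 1162.
Nothing else within 114 kg beats 1162.

1162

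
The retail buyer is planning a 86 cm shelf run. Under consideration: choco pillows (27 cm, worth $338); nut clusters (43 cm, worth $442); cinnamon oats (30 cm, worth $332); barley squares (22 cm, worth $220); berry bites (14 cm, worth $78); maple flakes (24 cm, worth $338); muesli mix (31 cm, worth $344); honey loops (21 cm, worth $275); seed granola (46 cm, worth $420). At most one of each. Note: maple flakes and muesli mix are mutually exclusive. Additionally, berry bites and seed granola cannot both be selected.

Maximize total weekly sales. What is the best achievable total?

Taking choco pillows + berry bites + maple flakes + honey loops: 86 cm used, 1029 in weekly sales.
Next best is choco pillows + cinnamon oats + maple flakes at 1008 (81 cm) — short by 21.

1029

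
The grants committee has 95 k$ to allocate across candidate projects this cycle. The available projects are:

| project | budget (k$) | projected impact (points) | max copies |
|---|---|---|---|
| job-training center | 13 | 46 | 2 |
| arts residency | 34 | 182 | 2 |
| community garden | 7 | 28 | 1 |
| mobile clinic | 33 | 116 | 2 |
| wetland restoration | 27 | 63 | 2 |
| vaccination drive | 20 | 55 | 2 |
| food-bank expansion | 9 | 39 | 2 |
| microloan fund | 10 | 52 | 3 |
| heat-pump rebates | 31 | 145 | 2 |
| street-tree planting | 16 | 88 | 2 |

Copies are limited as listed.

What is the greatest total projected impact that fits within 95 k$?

504

Density check — street-tree planting 5.50, arts residency 5.35, microloan fund 5.20 are the best per k$.
A density-first pass picks arts residency + food-bank expansion + 2×microloan fund + 2×street-tree planting — 501 at 95 k$.
The 35 k$ tied up in food-bank expansion and microloan fund and street-tree planting is better spent on arts residency — total rises to 504 (94 k$).
No other feasible combination exceeds 504.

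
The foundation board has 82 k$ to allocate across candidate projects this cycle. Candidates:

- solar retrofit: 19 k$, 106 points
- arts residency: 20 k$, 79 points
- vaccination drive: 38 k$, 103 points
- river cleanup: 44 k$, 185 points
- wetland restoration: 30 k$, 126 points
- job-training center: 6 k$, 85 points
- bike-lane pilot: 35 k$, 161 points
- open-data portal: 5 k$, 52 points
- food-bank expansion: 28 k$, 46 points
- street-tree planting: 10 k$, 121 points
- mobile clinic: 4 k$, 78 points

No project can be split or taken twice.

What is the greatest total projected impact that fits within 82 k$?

Density check — mobile clinic 19.50, job-training center 14.17, street-tree planting 12.10 are the best per k$.
Taking solar retrofit + job-training center + bike-lane pilot + open-data portal + street-tree planting + mobile clinic: 79 k$ used, 603 in projected impact.
The closest alternative, arts residency + job-training center + bike-lane pilot + open-data portal + street-tree planting + mobile clinic, reaches only 576.

603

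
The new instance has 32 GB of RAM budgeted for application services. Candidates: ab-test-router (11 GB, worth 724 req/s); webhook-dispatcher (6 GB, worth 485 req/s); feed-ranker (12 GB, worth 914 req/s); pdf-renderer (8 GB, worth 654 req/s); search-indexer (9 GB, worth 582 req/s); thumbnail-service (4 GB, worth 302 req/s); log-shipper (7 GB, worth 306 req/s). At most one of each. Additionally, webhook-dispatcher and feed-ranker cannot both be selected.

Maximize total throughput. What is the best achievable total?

2292

By throughput per GB: pdf-renderer 81.75, webhook-dispatcher 80.83, feed-ranker 76.17, thumbnail-service 75.50 lead.
Taking ab-test-router + feed-ranker + pdf-renderer: 31 GB used, 2292 in throughput.
An exhaustive check of the 128 subsets confirms 2292.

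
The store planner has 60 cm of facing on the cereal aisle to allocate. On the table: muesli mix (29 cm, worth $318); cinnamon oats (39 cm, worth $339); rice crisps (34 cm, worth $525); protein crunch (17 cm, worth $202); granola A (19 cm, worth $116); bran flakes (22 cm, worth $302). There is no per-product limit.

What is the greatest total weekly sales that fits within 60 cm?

827

Ranking by ratio (weekly sales/cm): rice crisps 15.44, bran flakes 13.73, protein crunch 11.88, muesli mix 10.97.
Taking rice crisps + bran flakes: 56 cm used, 827 in weekly sales.
Every other selection either busts 60 cm or fails to beat 827.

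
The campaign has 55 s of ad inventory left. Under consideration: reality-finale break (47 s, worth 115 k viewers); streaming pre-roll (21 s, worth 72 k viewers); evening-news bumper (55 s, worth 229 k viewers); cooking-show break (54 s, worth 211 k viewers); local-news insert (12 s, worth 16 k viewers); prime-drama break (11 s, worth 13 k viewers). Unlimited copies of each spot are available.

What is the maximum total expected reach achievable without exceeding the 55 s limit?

By expected reach per s: evening-news bumper 4.16, cooking-show break 3.91, streaming pre-roll 3.43 lead.
Taking evening-news bumper: 55 s used, 229 in expected reach.
No other feasible combination exceeds 229.

229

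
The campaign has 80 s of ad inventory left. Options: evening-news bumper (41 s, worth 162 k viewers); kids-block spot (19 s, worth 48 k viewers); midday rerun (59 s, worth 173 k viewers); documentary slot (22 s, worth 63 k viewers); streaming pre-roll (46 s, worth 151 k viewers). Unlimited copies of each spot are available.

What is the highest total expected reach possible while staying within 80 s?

258

Filling by ratio: evening-news bumper + documentary slot for 225, with 17 s left unused.
Dropping documentary slot frees 22 s; slotting in 2×kids-block spot (38 s) lifts the total to 258 at 79 s.
The spare 1 s is too small for any remaining spot, and no exchange beats 258.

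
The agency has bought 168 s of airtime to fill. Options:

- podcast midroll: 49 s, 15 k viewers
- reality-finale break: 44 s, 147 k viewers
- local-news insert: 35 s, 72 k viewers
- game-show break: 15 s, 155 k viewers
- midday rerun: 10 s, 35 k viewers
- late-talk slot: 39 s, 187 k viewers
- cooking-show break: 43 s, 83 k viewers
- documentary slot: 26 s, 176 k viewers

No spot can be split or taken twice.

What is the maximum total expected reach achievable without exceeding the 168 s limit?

Greedy by ratio would take reality-finale break + game-show break + midday rerun + late-talk slot + documentary slot: 134 s used, total 700.
Replace midday rerun with cooking-show break: the trade gains 48 net, giving 748 at 167 s.
The closest alternative, reality-finale break + local-news insert + game-show break + late-talk slot + documentary slot, reaches only 737.

748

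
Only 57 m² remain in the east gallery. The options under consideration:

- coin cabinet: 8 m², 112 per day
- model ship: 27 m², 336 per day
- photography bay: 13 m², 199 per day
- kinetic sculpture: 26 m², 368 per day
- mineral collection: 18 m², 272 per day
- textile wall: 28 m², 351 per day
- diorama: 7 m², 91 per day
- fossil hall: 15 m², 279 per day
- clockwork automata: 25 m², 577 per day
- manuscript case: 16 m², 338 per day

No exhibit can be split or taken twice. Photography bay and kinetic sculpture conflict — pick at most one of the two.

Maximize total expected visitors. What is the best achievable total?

1194

Ranking by ratio (expected visitors/m²): clockwork automata 23.08, manuscript case 21.12, fossil hall 18.60.
The ratio ordering already packs tightly: fossil hall + clockwork automata + manuscript case, 56 m², 1194.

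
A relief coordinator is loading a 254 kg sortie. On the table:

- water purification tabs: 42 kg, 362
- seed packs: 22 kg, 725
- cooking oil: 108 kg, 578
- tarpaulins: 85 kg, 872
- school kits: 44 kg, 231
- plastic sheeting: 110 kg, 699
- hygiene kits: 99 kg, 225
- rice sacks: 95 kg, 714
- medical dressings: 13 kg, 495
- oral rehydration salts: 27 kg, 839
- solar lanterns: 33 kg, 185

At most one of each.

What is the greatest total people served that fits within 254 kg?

3645

Taking the top-ratio supplies first gives water purification tabs + seed packs + tarpaulins + medical dressings + oral rehydration salts + solar lanterns for 3478 (222 kg).
Dropping water purification tabs and solar lanterns frees 75 kg; slotting in rice sacks (95 kg) lifts the total to 3645 at 242 kg.
Runner-up water purification tabs + seed packs + tarpaulins + school kits + medical dressings + oral rehydration salts tops out at 3524.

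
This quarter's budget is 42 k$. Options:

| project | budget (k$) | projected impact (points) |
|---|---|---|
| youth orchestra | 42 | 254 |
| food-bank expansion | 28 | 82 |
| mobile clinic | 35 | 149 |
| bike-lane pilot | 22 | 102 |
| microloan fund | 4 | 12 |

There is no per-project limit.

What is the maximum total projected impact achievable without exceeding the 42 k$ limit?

Density check — youth orchestra 6.05, bike-lane pilot 4.64, mobile clinic 4.26 are the best per k$.
Taking youth orchestra: 42 k$ used, 254 in projected impact.
Nothing else within 42 k$ beats 254.

254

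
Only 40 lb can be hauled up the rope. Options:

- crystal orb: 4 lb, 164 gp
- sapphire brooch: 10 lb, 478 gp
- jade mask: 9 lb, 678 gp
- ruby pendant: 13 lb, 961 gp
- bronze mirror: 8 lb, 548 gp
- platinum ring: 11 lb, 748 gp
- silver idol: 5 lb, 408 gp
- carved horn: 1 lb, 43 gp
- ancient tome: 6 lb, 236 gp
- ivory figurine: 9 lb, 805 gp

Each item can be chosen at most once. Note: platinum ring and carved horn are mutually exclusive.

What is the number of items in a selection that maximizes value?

The maximum value within 40 lb is 3035.
For example jade mask + ruby pendant + bronze mirror + carved horn + ivory figurine achieves it, using 40 lb.
All optima have 5 items.

5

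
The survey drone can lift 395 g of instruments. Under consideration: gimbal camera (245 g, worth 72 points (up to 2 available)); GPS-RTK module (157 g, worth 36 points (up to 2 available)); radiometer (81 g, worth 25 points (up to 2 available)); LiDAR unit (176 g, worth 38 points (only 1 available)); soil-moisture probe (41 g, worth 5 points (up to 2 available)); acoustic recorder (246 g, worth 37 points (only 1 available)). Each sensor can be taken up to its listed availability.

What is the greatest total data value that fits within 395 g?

102

By data value per g: radiometer 0.31, gimbal camera 0.29, GPS-RTK module 0.23 lead.
Filling by ratio: GPS-RTK module + 2×radiometer + soil-moisture probe for 91, with 35 g left unused.
Replace GPS-RTK module and radiometer with gimbal camera: the trade gains 11 net, giving 102 at 367 g.
Every other selection either busts 395 g or exceeds an availability limit or fails to beat 102.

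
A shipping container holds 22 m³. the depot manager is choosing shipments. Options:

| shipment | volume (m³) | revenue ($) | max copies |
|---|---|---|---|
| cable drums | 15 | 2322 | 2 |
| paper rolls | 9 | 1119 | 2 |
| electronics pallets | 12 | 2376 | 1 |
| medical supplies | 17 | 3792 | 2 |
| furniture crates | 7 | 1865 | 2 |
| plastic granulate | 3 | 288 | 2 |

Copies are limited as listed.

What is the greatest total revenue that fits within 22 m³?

Filling by ratio: 2×furniture crates + 2×plastic granulate for 4306, with 2 m³ left unused.
The 10 m³ tied up in furniture crates and plastic granulate is better spent on electronics pallets — total rises to 4529 (22 m³).
That's the maximum — no swap from here does better than 4529.

4529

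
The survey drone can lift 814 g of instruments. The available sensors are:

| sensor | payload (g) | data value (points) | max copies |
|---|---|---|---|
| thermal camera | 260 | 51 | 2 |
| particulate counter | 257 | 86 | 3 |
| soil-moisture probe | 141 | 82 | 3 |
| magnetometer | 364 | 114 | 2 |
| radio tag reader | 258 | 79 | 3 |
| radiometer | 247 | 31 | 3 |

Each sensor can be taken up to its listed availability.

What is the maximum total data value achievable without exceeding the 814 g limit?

Ranking by ratio (data value/g): soil-moisture probe 0.58, particulate counter 0.33, magnetometer 0.31, radio tag reader 0.31.
Filling by ratio: particulate counter + 3×soil-moisture probe for 332, with 134 g left unused.
Replace particulate counter with magnetometer: the trade gains 28 net, giving 360 at 787 g.
Every other selection either busts 814 g or exceeds an availability limit or fails to beat 360.

360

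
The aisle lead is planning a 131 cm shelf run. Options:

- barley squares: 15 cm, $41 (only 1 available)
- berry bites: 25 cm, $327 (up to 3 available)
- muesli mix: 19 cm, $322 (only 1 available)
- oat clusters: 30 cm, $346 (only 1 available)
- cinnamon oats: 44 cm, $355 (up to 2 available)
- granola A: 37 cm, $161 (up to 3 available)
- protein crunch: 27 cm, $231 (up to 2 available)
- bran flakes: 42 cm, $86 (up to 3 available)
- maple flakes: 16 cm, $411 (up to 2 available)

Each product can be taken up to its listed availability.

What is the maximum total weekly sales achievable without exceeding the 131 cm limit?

Greedy by ratio would take 3×berry bites + muesli mix + 2×maple flakes: 126 cm used, total 2125.
Dropping berry bites frees 25 cm; slotting in oat clusters (30 cm) lifts the total to 2144 at 131 cm.
Nothing else within 131 cm beats 2144.

2144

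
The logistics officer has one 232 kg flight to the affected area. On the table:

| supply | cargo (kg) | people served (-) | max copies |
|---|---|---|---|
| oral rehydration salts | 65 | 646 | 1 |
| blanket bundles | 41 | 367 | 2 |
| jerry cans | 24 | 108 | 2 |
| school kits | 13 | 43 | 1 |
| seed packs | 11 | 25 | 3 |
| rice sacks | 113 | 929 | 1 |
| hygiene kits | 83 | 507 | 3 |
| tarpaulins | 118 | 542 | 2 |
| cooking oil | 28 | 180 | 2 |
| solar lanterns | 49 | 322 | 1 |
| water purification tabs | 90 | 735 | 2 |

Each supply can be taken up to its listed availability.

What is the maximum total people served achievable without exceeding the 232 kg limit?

Filling by ratio: oral rehydration salts + 2×blanket bundles + cooking oil + solar lanterns for 1882, with 8 kg left unused.
A better packing is oral rehydration salts + blanket bundles + school kits + rice sacks: 232 kg, total 1985.
Every other selection either busts 232 kg or exceeds an availability limit or fails to beat 1985.

1985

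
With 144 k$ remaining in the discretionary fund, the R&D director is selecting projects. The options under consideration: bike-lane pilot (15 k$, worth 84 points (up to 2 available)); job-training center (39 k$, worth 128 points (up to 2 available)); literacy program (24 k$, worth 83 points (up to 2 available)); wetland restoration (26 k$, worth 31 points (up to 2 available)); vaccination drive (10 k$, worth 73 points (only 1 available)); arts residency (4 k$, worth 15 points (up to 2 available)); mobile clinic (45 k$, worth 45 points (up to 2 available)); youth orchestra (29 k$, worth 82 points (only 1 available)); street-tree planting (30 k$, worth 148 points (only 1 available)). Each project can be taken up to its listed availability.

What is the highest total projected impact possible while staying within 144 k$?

By projected impact per k$: vaccination drive 7.30, bike-lane pilot 5.60, street-tree planting 4.93, arts residency 3.75 lead.
Filling by ratio: 2×bike-lane pilot + 2×literacy program + vaccination drive + 2×arts residency + street-tree planting for 585, with 18 k$ left unused.
Dropping literacy program frees 24 k$; slotting in job-training center (39 k$) lifts the total to 630 at 141 k$.
Nothing else within 144 k$ beats 630.

630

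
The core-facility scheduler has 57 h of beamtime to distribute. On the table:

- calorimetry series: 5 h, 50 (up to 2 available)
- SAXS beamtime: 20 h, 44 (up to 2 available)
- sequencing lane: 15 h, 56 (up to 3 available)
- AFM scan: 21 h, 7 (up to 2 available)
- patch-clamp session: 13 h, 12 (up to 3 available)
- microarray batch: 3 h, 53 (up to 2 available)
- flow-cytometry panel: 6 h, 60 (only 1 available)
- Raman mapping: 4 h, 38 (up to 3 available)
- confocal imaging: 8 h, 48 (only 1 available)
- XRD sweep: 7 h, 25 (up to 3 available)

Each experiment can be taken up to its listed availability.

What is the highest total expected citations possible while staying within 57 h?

2×calorimetry series + sequencing lane + 2×microarray batch + flow-cytometry panel + 3×Raman mapping + confocal imaging uses 57 of the 57 h and totals 484.
Every other selection either busts 57 h or exceeds an availability limit or fails to beat 484.

484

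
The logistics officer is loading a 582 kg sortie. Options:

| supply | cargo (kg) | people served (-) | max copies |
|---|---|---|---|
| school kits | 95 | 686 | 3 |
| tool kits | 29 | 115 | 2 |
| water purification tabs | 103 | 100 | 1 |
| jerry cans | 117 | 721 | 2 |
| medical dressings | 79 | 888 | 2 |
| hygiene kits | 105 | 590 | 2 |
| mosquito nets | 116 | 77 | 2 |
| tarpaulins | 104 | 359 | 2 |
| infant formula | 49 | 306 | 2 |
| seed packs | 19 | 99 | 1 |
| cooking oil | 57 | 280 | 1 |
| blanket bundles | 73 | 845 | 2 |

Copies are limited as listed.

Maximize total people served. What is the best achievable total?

The ratio heuristic lands on 2×school kits + 2×medical dressings + infant formula + seed packs + 2×blanket bundles (5243) but leaves 20 kg idle.
Replace seed packs with tool kits: the trade gains 16 net, giving 5259 at 572 kg.
The spare 10 kg is too small for any remaining supply, and no exchange beats 5259.

5259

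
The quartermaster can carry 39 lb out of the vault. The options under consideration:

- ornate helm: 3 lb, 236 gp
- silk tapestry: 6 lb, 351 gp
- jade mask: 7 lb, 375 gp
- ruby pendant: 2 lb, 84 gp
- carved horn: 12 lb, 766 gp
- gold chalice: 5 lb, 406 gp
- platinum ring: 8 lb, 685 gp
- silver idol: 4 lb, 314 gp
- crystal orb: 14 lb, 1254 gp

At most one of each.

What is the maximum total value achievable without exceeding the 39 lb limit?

The ratio heuristic lands on ornate helm + ruby pendant + gold chalice + platinum ring + silver idol + crystal orb (2979) but leaves 3 lb idle.
Replace ornate helm and ruby pendant and silver idol with carved horn: the trade gains 132 net, giving 3111 at 39 lb.
Runner-up silk tapestry + ruby pendant + gold chalice + platinum ring + silver idol + crystal orb tops out at 3094.

3111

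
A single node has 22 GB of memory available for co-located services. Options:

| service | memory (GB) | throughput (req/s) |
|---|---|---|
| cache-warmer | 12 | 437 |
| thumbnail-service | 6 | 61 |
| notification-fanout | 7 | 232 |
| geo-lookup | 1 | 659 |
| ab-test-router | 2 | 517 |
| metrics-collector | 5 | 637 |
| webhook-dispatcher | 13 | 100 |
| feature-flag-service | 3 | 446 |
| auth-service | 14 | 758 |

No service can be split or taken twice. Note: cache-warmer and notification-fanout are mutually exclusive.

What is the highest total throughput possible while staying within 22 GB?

2571

By throughput per GB: geo-lookup 659.00, ab-test-router 258.50, feature-flag-service 148.67, metrics-collector 127.40 lead.
Filling by ratio: notification-fanout + geo-lookup + ab-test-router + metrics-collector + feature-flag-service for 2491, with 4 GB left unused.
Dropping notification-fanout and feature-flag-service frees 10 GB; slotting in auth-service (14 GB) lifts the total to 2571 at 22 GB.
No other feasible combination exceeds 2571.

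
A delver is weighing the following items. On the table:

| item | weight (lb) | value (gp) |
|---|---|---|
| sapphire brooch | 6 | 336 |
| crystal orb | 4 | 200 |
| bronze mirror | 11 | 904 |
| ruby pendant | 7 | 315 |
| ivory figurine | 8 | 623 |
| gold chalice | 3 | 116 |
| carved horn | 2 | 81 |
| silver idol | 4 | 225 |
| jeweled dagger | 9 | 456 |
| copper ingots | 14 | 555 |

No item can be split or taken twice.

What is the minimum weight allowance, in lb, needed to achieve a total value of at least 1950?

27

Look for the lowest-weight combination reaching 1950.
Taking crystal orb + bronze mirror + ivory figurine + silver idol gives 1952 (≥ 1950) for 27 lb.
Below 27 lb the best achievable stays under 1950.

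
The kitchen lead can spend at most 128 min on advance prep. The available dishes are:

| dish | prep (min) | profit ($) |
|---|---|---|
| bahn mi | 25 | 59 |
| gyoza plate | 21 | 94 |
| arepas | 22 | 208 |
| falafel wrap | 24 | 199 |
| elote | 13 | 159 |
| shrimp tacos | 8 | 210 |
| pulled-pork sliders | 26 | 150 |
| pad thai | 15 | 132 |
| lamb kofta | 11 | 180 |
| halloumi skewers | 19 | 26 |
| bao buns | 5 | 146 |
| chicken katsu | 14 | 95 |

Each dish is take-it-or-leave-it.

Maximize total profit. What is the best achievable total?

1384

Taking the top-ratio dishes first gives arepas + falafel wrap + elote + shrimp tacos + pad thai + lamb kofta + bao buns + chicken katsu for 1329 (112 min).
Replace chicken katsu with pulled-pork sliders: the trade gains 55 net, giving 1384 at 124 min.
The closest alternative, arepas + falafel wrap + elote + shrimp tacos + pulled-pork sliders + lamb kofta + bao buns + chicken katsu, reaches only 1347.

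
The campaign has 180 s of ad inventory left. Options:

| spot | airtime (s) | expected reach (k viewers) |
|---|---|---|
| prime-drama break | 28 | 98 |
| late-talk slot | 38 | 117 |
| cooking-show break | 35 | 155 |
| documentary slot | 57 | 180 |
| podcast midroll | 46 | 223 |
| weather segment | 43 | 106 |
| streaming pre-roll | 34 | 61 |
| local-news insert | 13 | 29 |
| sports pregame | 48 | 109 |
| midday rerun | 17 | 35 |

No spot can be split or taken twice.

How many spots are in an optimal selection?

5

The maximum expected reach within 180 s is 685.
prime-drama break + cooking-show break + documentary slot + podcast midroll + local-news insert hits 685 at 179 s.
Any selection reaching 685 contains exactly 5 spots.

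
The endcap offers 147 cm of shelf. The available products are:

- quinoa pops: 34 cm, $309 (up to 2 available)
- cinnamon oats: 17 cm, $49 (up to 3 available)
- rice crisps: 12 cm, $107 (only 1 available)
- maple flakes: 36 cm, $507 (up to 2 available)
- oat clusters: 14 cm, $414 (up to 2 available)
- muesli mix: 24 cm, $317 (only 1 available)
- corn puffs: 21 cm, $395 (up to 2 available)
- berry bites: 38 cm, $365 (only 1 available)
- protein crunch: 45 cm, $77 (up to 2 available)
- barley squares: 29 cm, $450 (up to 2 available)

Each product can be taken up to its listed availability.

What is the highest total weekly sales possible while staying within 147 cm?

2682

Filling by ratio: rice crisps + 2×oat clusters + 2×corn puffs + 2×barley squares for 2625, with 7 cm left unused.
Dropping barley squares frees 29 cm; slotting in maple flakes (36 cm) lifts the total to 2682 at 147 cm.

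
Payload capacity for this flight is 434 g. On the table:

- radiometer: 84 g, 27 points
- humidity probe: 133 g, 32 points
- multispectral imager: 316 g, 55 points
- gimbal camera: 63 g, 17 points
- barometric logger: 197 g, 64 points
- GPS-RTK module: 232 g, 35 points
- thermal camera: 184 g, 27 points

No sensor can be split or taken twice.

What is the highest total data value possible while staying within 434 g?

Ranking by ratio (data value/g): barometric logger 0.32, radiometer 0.32, gimbal camera 0.27, humidity probe 0.24.
The ratio heuristic lands on radiometer + gimbal camera + barometric logger (108) but leaves 90 g idle.
Replace gimbal camera with humidity probe: the trade gains 15 net, giving 123 at 414 g.
Runner-up humidity probe + gimbal camera + barometric logger tops out at 113.

123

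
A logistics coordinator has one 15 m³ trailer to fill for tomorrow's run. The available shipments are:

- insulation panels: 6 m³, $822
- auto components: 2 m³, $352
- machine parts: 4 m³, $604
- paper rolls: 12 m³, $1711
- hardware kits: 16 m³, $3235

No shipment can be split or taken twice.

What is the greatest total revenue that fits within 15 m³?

2063

By revenue per m³: hardware kits 202.19, auto components 176.00, machine parts 151.00, paper rolls 142.58 lead.
A density-first pass picks insulation panels + auto components + machine parts — 1778 at 12 m³.
The 10 m³ tied up in insulation panels and machine parts is better spent on paper rolls — total rises to 2063 (14 m³).
Nothing else within 15 m³ beats 2063.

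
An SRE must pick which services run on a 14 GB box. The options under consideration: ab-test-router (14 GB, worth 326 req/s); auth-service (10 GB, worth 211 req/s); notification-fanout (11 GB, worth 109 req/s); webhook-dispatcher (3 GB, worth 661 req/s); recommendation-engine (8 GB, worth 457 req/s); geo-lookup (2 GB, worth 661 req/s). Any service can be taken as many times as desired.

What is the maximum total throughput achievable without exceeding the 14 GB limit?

4627

Ranking by ratio (throughput/GB): geo-lookup 330.50, webhook-dispatcher 220.33, recommendation-engine 57.12, ab-test-router 23.29.
Taking 7×geo-lookup: 14 GB used, 4627 in throughput.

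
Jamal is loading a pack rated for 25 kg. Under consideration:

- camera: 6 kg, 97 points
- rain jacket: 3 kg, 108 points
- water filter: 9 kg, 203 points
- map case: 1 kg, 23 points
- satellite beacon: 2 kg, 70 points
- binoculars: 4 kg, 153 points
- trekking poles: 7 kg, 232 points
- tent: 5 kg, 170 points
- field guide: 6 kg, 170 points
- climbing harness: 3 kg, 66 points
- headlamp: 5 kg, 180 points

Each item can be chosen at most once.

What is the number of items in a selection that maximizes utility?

Best achievable utility is 866.
One optimal bundle: rain jacket + map case + binoculars + trekking poles + tent + headlamp (25 kg).
Every optimal selection uses 6 items.

6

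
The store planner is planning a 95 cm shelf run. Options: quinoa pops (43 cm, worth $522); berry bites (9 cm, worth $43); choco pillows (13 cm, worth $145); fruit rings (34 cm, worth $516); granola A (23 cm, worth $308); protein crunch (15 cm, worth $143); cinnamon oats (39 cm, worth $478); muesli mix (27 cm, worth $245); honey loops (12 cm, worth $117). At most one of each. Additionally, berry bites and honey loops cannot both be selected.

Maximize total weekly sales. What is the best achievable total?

Quinoa pops + choco pillows + fruit rings uses 90 of the 95 cm and totals 1183.

1183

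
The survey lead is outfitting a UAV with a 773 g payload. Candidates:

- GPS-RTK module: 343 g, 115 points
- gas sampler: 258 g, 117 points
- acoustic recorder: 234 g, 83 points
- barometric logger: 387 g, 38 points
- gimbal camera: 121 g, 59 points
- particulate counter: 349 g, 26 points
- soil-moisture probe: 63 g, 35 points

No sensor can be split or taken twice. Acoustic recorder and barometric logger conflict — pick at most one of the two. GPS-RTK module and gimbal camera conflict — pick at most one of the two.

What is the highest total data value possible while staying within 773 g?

294

By data value per g: soil-moisture probe 0.56, gimbal camera 0.49, gas sampler 0.45, acoustic recorder 0.35 lead.
Gas sampler + acoustic recorder + gimbal camera + soil-moisture probe uses 676 of the 773 g and totals 294.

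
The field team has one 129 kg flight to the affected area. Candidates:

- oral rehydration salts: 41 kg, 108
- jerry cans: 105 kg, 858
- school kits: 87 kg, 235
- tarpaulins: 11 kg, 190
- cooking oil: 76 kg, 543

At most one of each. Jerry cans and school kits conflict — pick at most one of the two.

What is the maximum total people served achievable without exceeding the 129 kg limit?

Taking jerry cans + tarpaulins: 116 kg used, 1048 in people served.
Nothing else feasible within 129 kg beats 1048.

1048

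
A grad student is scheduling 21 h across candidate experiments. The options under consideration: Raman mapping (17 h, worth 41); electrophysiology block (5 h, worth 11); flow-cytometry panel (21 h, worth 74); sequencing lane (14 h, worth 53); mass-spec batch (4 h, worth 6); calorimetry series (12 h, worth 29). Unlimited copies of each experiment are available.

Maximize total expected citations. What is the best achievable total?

74

The ratio heuristic lands on electrophysiology block + sequencing lane (64) but leaves 2 h idle.
Dropping electrophysiology block and sequencing lane frees 19 h; slotting in flow-cytometry panel (21 h) lifts the total to 74 at 21 h.
No other feasible combination exceeds 74.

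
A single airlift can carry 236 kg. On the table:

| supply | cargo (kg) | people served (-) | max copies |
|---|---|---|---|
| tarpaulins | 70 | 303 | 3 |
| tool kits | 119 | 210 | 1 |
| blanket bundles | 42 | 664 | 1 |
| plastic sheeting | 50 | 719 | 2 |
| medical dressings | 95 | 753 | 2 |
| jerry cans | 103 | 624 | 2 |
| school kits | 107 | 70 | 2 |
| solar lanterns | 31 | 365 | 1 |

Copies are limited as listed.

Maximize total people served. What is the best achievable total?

2556

The ratio heuristic lands on blanket bundles + 2×plastic sheeting + solar lanterns (2467) but leaves 63 kg idle.
The 42 kg tied up in blanket bundles is better spent on medical dressings — total rises to 2556 (226 kg).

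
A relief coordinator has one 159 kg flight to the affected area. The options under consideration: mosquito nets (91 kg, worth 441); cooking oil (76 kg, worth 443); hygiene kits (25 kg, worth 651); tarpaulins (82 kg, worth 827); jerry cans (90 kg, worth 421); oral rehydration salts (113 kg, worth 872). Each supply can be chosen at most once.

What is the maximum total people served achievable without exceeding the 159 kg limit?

The ratio heuristic lands on hygiene kits + tarpaulins (1478) but leaves 52 kg idle.
Dropping tarpaulins frees 82 kg; slotting in oral rehydration salts (113 kg) lifts the total to 1523 at 138 kg.

1523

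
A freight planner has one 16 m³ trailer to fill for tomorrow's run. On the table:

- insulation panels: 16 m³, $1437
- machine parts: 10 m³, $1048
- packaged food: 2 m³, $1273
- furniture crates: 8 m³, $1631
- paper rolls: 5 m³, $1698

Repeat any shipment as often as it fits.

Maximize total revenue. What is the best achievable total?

By revenue per m³: packaged food 636.50, paper rolls 339.60, furniture crates 203.88 lead.
Best packing: 8×packaged food — 16 m³, 10184 total.
Every other selection either busts 16 m³ or fails to beat 10184.

10184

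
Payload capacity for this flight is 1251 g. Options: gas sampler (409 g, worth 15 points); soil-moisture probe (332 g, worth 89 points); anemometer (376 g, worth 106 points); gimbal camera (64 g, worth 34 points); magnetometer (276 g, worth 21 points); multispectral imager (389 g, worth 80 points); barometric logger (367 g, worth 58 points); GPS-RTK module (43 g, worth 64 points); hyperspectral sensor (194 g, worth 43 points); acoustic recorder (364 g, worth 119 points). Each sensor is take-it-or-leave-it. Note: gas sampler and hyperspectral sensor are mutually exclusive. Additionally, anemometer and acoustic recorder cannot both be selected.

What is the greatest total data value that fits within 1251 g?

Ranking by ratio (data value/g): GPS-RTK module 1.49, gimbal camera 0.53, acoustic recorder 0.33.
Best packing: soil-moisture probe + gimbal camera + multispectral imager + GPS-RTK module + acoustic recorder — 1192 g, 386 total.
No other feasible combination exceeds 386.

386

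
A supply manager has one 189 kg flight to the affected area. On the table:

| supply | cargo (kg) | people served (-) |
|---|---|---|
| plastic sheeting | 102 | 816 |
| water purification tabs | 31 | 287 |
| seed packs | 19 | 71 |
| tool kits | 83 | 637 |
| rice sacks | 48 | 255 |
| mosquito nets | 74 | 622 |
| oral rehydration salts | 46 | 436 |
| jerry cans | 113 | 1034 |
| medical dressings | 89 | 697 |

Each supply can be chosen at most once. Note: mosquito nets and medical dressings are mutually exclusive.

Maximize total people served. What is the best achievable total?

1656

Filling by ratio: water purification tabs + seed packs + mosquito nets + oral rehydration salts for 1416, with 19 kg left unused.
The 96 kg tied up in water purification tabs and seed packs and oral rehydration salts is better spent on jerry cans — total rises to 1656 (187 kg).
Nothing else feasible within 189 kg beats 1656.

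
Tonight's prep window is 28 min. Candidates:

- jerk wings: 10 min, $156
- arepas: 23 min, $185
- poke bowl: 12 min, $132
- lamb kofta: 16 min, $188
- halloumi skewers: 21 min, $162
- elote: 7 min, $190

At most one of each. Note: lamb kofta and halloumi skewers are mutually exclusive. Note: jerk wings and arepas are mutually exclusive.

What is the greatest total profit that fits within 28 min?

By profit per min: elote 27.14, jerk wings 15.60, lamb kofta 11.75 lead.
Greedy by ratio would take jerk wings + elote: 17 min used, total 346.
Dropping jerk wings frees 10 min; slotting in lamb kofta (16 min) lifts the total to 378 at 23 min.

378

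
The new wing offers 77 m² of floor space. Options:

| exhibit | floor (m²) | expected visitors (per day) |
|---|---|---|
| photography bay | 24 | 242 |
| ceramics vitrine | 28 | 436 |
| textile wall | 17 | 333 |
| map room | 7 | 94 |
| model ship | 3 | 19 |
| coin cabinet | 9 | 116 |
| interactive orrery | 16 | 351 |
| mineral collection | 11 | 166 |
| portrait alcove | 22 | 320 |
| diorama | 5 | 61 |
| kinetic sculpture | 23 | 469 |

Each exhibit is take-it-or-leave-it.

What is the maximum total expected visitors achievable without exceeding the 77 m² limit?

Greedy by ratio would take textile wall + map room + model ship + interactive orrery + mineral collection + kinetic sculpture: 77 m² used, total 1432.
Replace map room and model ship with coin cabinet: the trade gains 3 net, giving 1435 at 76 m².
No other feasible combination exceeds 1435.

1435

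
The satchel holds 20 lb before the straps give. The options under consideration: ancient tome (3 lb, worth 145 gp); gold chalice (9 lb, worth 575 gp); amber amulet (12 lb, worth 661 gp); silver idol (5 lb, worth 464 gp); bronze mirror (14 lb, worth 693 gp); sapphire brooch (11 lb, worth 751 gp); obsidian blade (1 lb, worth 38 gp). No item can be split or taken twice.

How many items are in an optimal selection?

4

The maximum value within 20 lb is 1398.
One optimal bundle: ancient tome + silver idol + sapphire brooch + obsidian blade (20 lb).
Every optimal selection uses 4 items.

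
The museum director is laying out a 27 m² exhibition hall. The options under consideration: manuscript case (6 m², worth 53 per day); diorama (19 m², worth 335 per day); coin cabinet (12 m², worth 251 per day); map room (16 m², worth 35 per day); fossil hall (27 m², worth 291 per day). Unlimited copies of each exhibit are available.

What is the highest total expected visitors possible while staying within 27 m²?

Taking 2×coin cabinet: 24 m² used, 502 in expected visitors.

502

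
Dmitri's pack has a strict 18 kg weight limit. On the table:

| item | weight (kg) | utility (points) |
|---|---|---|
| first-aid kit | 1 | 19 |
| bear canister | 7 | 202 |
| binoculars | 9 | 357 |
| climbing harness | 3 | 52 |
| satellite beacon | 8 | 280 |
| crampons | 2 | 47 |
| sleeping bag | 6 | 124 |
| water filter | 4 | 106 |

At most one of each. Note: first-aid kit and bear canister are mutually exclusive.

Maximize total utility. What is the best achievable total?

Ranking by ratio (utility/kg): binoculars 39.67, satellite beacon 35.00, bear canister 28.86, water filter 26.50.
Best packing: first-aid kit + binoculars + satellite beacon — 18 kg, 656 total.
Runner-up binoculars + satellite beacon tops out at 637.

656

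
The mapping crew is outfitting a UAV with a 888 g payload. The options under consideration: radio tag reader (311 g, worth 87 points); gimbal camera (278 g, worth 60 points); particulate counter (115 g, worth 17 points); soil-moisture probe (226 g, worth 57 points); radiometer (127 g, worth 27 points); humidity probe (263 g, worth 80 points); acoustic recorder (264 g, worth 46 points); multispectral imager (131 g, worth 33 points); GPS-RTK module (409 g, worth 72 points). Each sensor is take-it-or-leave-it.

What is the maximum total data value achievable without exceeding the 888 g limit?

227

Taking the top-ratio sensors first gives radio tag reader + soil-moisture probe + humidity probe for 224 (800 g).
Replace soil-moisture probe with gimbal camera: the trade gains 3 net, giving 227 at 852 g.
That's the maximum — no swap from here does better than 227.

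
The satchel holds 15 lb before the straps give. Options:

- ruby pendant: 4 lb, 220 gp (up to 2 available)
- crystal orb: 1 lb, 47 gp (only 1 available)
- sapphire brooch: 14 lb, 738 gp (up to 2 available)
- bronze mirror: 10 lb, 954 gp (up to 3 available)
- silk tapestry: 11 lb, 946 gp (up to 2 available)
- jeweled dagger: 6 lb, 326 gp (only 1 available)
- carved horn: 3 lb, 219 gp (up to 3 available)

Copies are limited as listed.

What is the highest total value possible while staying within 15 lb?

Ranking by ratio (value/lb): bronze mirror 95.40, silk tapestry 86.00, carved horn 73.00, ruby pendant 55.00.
A density-first pass picks crystal orb + bronze mirror + carved horn — 1220 at 14 lb.
Dropping carved horn frees 3 lb; slotting in ruby pendant (4 lb) lifts the total to 1221 at 15 lb.

1221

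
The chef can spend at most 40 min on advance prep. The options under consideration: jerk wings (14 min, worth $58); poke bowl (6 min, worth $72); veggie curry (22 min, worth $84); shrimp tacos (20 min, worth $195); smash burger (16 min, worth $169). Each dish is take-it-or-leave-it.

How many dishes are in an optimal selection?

2

The maximum profit within 40 min is 364.
shrimp tacos + smash burger hits 364 at 36 min.
Any selection reaching 364 contains exactly 2 dishes.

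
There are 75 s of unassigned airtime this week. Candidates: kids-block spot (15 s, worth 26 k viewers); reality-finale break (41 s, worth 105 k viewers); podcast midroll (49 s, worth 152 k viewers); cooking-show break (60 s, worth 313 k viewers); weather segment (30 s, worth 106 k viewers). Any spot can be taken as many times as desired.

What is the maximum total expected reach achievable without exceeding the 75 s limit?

339

Best packing: kids-block spot + cooking-show break — 75 s, 339 total.
Every other selection either busts 75 s or fails to beat 339.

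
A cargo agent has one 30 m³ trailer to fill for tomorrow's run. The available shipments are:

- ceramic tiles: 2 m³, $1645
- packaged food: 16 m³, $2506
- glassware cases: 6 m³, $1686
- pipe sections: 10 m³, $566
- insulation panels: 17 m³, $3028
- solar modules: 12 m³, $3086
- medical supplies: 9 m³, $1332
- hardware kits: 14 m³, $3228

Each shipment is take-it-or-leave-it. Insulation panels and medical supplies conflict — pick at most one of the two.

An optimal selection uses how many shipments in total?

3

Best achievable revenue is 7959.
For example ceramic tiles + solar modules + hardware kits achieves it, using 28 m³.
Every optimal selection uses 3 shipments.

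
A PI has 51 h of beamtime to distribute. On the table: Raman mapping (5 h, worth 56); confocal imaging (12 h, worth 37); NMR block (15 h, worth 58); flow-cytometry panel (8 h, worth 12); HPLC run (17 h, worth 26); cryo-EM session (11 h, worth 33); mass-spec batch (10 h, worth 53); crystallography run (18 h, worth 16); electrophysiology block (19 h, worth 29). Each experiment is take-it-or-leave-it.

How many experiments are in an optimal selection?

Best achievable expected citations is 216.
For example Raman mapping + confocal imaging + NMR block + flow-cytometry panel + mass-spec batch achieves it, using 50 h.
Every optimal selection uses 5 experiments.

5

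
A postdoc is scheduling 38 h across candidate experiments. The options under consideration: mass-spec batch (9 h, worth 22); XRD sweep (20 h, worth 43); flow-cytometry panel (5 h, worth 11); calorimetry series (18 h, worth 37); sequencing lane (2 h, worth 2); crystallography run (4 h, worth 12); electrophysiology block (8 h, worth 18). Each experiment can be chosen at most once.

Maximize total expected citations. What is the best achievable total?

88

By expected citations per h: crystallography run 3.00, mass-spec batch 2.44, electrophysiology block 2.25, flow-cytometry panel 2.20 lead.
A density-first pass picks mass-spec batch + flow-cytometry panel + sequencing lane + crystallography run + electrophysiology block — 65 at 28 h.
Dropping sequencing lane and electrophysiology block frees 10 h; slotting in XRD sweep (20 h) lifts the total to 88 at 38 h.
Nothing else within 38 h beats 88.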